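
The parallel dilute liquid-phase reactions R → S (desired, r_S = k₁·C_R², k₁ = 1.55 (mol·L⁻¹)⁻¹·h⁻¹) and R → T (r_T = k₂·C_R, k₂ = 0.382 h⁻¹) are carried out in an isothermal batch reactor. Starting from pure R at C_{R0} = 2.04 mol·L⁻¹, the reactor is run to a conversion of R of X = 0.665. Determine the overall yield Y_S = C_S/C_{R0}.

C_R = C_{R0}(1−X) = 0.6834 mol·L⁻¹.
Along a PFR/batch, dC_T/dC_R = −r_T/(r_S+r_T) = −k₂/(k₂+k₁·C_R).
Integrating from C_{R0} to C_R: C_T = (0.382/1.55)·ln[(0.382+1.55·2.04)/(0.382+1.55·0.683)] = 0.2465·ln(3.544/1.441) = 0.2217 mol·L⁻¹.
Then C_S = (C_{R0}−C_R) − C_T = 1.357 − 0.2217 = 1.135 mol·L⁻¹.
Y_S = C_S/C_{R0} = 1.135/2.04 = 0.556.

0.556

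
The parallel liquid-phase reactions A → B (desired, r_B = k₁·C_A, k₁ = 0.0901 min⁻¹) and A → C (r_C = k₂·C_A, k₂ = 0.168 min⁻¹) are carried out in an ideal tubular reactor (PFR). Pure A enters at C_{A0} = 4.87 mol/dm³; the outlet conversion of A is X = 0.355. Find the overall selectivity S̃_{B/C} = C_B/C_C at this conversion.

C_A = C_{A0}(1−X) = 3.141 mol/dm³.
Both paths are first order in A, so the instantaneous fraction to B is constant: dC_B/d(−C_A) = k₁/(k₁+k₂) = 0.3491.
C_B = 0.3491·(C_{A0}−C_A) = 0.3491×1.729 = 0.604 mol/dm³.
C_C = (C_{A0}−C_A)−C_B = 1.125 mol/dm³; S̃_{B/C} = 0.6035/1.125 = 0.536.

0.536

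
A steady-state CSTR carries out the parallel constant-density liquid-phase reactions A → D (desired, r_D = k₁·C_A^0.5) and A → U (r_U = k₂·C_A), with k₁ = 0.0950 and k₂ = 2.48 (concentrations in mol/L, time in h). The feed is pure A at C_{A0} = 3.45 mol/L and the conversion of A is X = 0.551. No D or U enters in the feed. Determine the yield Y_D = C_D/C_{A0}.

0.0165

Exit C_A = C_{A0}(1−X) = 3.45×0.449 = 1.549 mol/L.
In a CSTR the entire volume is at exit conditions, so r_D = 0.0950×1.549^0.5 = 0.1182 and r_U = 2.48×1.549 = 3.842.
Fraction of consumed A going to D: r_D/(r_D+r_U) = 0.02986.
C_D = 0.02986·C_{A0}·X = 0.02986×3.45×0.551 = 0.0568 mol/L; Y_D = C_D/C_{A0} = 0.0165.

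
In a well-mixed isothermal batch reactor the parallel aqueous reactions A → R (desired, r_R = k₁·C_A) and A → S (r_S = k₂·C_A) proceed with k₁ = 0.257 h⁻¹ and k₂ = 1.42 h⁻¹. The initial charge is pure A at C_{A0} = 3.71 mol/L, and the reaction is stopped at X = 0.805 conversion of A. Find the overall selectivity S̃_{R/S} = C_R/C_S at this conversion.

0.181

C_A = C_{A0}(1−X) = 0.7234 mol/L.
Both paths are first order in A, so the instantaneous fraction to R is constant: dC_R/d(−C_A) = k₁/(k₁+k₂) = 0.1532.
C_R = 0.1532·(C_{A0}−C_A) = 0.1532×2.987 = 0.458 mol/L.
C_S = (C_{A0}−C_A)−C_R = 2.529 mol/L; S̃_{R/S} = 0.4577/2.529 = 0.181.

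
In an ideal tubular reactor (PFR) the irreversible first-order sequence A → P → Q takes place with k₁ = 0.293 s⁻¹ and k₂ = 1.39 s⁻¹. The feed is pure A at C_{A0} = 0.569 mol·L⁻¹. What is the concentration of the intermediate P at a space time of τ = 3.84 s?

0.0486 mol·L⁻¹

Solving the coupled first-order balances gives C_P(τ) = [k₁/(k₂−k₁)]·C_{A0}·(e^(−k₁τ) − e^(−k₂τ)).
e^(−k₁τ) = e^(−0.293×3.84) = e^(−1.125) = 0.3246; e^(−k₂τ) = e^(−5.338) = 0.004807.
C_P = 0.293×0.569/(1.39−0.293) × (0.3246−0.004807) = 0.1520×0.3198 = 0.04860 mol·L⁻¹.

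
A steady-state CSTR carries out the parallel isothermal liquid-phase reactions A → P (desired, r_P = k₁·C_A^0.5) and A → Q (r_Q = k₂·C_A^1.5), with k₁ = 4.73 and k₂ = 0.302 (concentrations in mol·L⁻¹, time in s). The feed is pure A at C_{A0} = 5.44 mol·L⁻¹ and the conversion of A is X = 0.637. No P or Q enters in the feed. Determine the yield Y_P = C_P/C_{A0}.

Exit C_A = C_{A0}(1−X) = 5.44×0.363 = 1.975 mol·L⁻¹.
In a CSTR the entire volume is at exit conditions, so r_P = 4.73×1.975^0.5 = 6.647 and r_Q = 0.302×1.975^1.5 = 0.8380.
Fraction of consumed A going to P: r_P/(r_P+r_Q) = 0.8880.
C_P = 0.8880·C_{A0}·X = 0.8880×5.44×0.637 = 3.08 mol·L⁻¹; Y_P = C_P/C_{A0} = 0.566.

0.566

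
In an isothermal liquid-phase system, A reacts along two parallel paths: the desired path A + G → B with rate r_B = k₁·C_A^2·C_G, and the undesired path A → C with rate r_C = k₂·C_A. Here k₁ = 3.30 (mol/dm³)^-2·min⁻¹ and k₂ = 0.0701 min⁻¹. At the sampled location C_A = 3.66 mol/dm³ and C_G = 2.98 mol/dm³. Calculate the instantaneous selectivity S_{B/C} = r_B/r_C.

S_{B/C} = r_B/r_C = (k₁·C_A^2·C_G)/(k₂·C_A) = (k₁/k₂)·C_A·C_G.
= (3.30×3.660^2×2.980) / (0.0701×3.660) = 131.7/0.2566 = 513.
Since the desired path is higher order in A, keeping C_A high (PFR or concentrated feed) favours B.

513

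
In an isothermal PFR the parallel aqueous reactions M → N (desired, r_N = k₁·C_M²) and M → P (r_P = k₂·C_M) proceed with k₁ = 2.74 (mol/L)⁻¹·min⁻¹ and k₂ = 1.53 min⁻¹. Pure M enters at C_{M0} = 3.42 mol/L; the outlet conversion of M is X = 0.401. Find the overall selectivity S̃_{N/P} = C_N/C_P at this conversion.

C_M = C_{M0}(1−X) = 2.049 mol/L.
Along a PFR/batch, dC_P/dC_M = −r_P/(r_N+r_P) = −k₂/(k₂+k₁·C_M).
Integrating from C_{M0} to C_M: C_P = (1.53/2.74)·ln[(1.53+2.74·3.42)/(1.53+2.74·2.05)] = 0.5584·ln(10.90/7.143) = 0.2360 mol/L.
Then C_N = (C_{M0}−C_M) − C_P = 1.371 − 0.2360 = 1.135 mol/L.
S̃_{N/P} = C_N/C_P = 1.135/0.2360 = 4.81.

4.81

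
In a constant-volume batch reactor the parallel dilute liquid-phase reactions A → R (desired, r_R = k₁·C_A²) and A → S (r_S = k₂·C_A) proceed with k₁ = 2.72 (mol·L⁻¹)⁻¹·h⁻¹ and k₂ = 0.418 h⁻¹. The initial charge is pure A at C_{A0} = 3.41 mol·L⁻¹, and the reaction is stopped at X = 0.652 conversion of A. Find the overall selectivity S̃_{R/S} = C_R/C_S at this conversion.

C_A = C_{A0}(1−X) = 1.187 mol·L⁻¹.
Along a PFR/batch, dC_S/dC_A = −r_S/(r_R+r_S) = −k₂/(k₂+k₁·C_A).
Integrating from C_{A0} to C_A: C_S = (0.418/2.72)·ln[(0.418+2.72·3.41)/(0.418+2.72·1.19)] = 0.1537·ln(9.693/3.646) = 0.1503 mol·L⁻¹.
Then C_R = (C_{A0}−C_A) − C_S = 2.223 − 0.1503 = 2.073 mol·L⁻¹.
S̃_{R/S} = C_R/C_S = 2.073/0.1503 = 13.8.

13.8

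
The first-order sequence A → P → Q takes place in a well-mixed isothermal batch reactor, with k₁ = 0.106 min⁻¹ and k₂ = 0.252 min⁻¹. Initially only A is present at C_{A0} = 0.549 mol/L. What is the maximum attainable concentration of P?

0.123 mol/L

At the optimum, C_{P,max}/C_{A0} = (k₁/k₂)^[k₂/(k₂−k₁)].
= (0.106/0.252)^(0.252/(0.252−0.106)) = (0.4206)^(1.726) = 0.2243.
C_{P,max} = 0.2243×0.549 = 0.123 mol/L.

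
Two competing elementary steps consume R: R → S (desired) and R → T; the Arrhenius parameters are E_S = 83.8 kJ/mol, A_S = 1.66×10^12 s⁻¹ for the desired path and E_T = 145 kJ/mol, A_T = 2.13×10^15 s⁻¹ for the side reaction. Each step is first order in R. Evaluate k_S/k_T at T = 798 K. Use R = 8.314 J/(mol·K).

k_S/k_T = (A_S/A_T)·exp[−(E_S−E_T)/(RT)] = (A_S/A_T)·exp[(E_T−E_S)/(RT)].
(E_T−E_S)/(RT) = (145−83.8)×10³/(8.314×798) = 61200/6635 = 9.224.
k_S/k_T = (1.66×10^12/2.13×10^15)·exp(9.224) = 7.793×10^-4 × 10142 = 7.90.
Since E_S < E_T, lowering the temperature improves selectivity toward S.

7.90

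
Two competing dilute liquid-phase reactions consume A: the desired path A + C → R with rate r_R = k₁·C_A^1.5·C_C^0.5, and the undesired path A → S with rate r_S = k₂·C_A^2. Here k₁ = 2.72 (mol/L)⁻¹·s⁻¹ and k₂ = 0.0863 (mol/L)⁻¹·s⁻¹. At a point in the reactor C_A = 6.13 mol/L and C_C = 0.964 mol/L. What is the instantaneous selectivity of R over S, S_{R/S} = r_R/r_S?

S_{R/S} = r_R/r_S = (k₁·C_A^1.5·C_C^0.5)/(k₂·C_A^2) = (k₁/k₂)·C_A^-0.5·C_C^0.5.
= (2.72×6.130^1.5×0.9640^0.5) / (0.0863×6.130^2) = 40.53/3.243 = 12.5.
The undesired path is higher order in A, so low C_A (CSTR or dilute feed) favours R.

12.5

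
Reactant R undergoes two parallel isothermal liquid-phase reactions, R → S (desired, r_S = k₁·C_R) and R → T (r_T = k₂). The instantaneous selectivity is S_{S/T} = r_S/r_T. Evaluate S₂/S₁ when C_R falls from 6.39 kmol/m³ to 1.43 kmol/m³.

S_{S/T} = (k₁/k₂)·C_R, so S₂/S₁ = (C_{R,2}/C_{R,1}).
= 1.43/6.39 = 0.224.
Selectivity toward S falls as C_R falls — high-concentration operation is favoured.

0.224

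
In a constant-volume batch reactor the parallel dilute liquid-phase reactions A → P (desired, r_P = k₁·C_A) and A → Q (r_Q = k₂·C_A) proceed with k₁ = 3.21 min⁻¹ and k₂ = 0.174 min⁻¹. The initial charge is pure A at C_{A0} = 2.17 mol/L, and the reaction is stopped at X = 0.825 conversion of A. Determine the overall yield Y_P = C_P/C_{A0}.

0.783

C_A = C_{A0}(1−X) = 0.3798 mol/L.
Both paths are first order in A, so the instantaneous fraction to P is constant: dC_P/d(−C_A) = k₁/(k₁+k₂) = 0.9486.
C_P = 0.9486·(C_{A0}−C_A) = 0.9486×1.790 = 1.70 mol/L.
Y_P = C_P/C_{A0} = 1.698/2.17 = 0.783.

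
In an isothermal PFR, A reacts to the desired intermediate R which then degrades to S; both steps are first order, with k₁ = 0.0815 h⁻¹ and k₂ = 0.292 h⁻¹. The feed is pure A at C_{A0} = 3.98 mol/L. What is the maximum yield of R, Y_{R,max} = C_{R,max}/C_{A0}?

Evaluating C_R at τ_opt = ln(k₂/k₁)/(k₂−k₁) gives C_{R,max}/C_{A0} = (k₁/k₂)^[k₂/(k₂−k₁)].
= (0.0815/0.292)^(0.292/(0.292−0.0815)) = (0.2791)^(1.387) = 0.1703.

0.170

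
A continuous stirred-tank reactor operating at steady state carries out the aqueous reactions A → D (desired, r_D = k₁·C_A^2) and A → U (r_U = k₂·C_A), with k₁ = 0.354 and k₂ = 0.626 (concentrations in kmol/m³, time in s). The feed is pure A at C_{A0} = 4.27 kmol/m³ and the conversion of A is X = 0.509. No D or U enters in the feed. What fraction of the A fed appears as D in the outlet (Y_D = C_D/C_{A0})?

Exit C_A = C_{A0}(1−X) = 4.27×0.491 = 2.097 kmol/m³.
Rates in a CSTR are evaluated at the outlet concentration: r_D = 0.354×2.097^2 = 1.556, r_U = 0.626×2.097 = 1.312.
Fraction of consumed A going to D: r_D/(r_D+r_U) = 0.5425.
C_D = 0.5425·C_{A0}·X = 0.5425×4.27×0.509 = 1.18 kmol/m³; Y_D = C_D/C_{A0} = 0.276.

0.276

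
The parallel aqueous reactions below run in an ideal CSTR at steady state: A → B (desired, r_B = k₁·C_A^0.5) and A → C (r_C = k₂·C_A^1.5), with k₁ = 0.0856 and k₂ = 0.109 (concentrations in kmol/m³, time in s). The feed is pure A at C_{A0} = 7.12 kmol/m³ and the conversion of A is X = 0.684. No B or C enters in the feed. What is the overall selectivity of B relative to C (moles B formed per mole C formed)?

Exit C_A = C_{A0}(1−X) = 7.12×0.316 = 2.250 kmol/m³.
A CSTR operates uniformly at the exit composition, giving r_B = 0.1284 and r_C = 0.3679 (each k·C_A^n at C_A = 2.250).
Overall selectivity = C_B/C_C = r_Bτ/(r_Cτ) = r_B/r_C = 0.349.

0.349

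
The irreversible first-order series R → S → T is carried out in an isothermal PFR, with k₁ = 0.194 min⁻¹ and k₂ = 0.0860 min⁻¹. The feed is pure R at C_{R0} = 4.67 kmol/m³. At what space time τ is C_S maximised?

Setting dC_S/dτ = 0 gives τ_opt = ln(k₂/k₁)/(k₂−k₁).
= ln(0.0860/0.194)/(0.0860−0.194) = ln(0.4433)/-0.1080 = -0.8135/-0.1080 = 7.53 min.

7.53 min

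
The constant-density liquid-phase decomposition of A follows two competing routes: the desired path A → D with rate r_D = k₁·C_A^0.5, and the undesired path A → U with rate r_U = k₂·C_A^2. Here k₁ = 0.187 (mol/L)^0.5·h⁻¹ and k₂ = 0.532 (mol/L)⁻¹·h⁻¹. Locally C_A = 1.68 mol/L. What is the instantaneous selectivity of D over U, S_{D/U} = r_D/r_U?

0.161

S_{D/U} = r_D/r_U = (k₁·C_A^0.5)/(k₂·C_A^2) = (k₁/k₂)·C_A^-1.5.
= (0.187×1.680^0.5) / (0.532×1.680^2) = 0.2424/1.502 = 0.161.
The undesired path is higher order in A, so low C_A (CSTR or dilute feed) favours D.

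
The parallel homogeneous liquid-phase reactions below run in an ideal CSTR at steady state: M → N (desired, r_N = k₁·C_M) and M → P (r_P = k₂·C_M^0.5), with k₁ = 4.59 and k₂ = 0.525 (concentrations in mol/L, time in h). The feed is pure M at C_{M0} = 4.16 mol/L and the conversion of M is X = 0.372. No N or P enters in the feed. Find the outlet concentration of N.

1.45 mol/L

Exit C_M = C_{M0}(1−X) = 4.16×0.628 = 2.612 mol/L.
Rates in a CSTR are evaluated at the outlet concentration: r_N = 4.59×2.612 = 11.99, r_P = 0.525×2.612^0.5 = 0.8486.
Fraction of consumed M going to N: r_N/(r_N+r_P) = 0.9339.
C_N = 0.9339·C_{M0}·X = 0.9339×4.16×0.372 = 1.45 mol/L.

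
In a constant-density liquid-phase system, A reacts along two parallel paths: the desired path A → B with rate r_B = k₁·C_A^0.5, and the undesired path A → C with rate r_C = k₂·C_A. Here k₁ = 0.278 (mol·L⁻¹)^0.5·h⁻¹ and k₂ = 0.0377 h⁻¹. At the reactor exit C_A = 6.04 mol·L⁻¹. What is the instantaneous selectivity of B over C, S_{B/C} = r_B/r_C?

3.00

S_{B/C} = r_B/r_C = (k₁·C_A^0.5)/(k₂·C_A) = (k₁/k₂)·C_A^-0.5.
= (0.278×6.040^0.5) / (0.0377×6.040) = 0.6832/0.2277 = 3.00.
The undesired path is higher order in A, so low C_A (CSTR or dilute feed) favours B.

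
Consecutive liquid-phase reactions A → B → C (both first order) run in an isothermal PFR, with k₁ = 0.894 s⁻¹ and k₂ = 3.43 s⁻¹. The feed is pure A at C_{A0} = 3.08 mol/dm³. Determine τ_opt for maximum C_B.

0.530 s

Setting dC_B/dτ = 0 gives τ_opt = ln(k₂/k₁)/(k₂−k₁).
= ln(3.43/0.894)/(3.43−0.894) = ln(3.837)/2.536 = 1.345/2.536 = 0.530 s.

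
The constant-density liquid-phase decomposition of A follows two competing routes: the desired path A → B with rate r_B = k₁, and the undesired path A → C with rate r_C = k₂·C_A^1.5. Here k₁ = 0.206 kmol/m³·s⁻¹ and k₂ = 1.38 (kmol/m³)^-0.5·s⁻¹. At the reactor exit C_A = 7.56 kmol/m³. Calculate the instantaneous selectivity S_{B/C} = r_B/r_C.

S_{B/C} = r_B/r_C = (k₁)/(k₂·C_A^1.5) = (k₁/k₂)·C_A^-1.5.
= (0.206) / (1.38×7.560^1.5) = 0.2060/28.69 = 0.00718.
The undesired path is higher order in A, so low C_A (CSTR or dilute feed) favours B.

0.00718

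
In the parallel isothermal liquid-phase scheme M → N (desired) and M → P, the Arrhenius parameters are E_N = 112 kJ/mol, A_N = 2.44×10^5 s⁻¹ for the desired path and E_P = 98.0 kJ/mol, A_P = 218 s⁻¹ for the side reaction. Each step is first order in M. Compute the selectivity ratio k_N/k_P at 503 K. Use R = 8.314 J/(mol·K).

39.4

Since both paths have the same order in M, the concentration cancels and S_{N/P} = k_N/k_P = (A_N/A_P)·exp[(E_P−E_N)/(RT)].
(E_P−E_N)/(RT) = (98.0−112)×10³/(8.314×503) = -14000/4182 = -3.348.
k_N/k_P = (2.44×10^5/218)·exp(-3.348) = 1119 × 0.03516 = 39.4.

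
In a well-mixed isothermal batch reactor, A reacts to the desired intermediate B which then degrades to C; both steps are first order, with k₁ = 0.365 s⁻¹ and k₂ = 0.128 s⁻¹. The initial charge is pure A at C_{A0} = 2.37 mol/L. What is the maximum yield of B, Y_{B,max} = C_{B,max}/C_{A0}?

0.568

For a first-order series the maximum intermediate yield is C_{B,max}/C_{A0} = (k₁/k₂)^[k₂/(k₂−k₁)].
= (0.365/0.128)^(0.128/(0.128−0.365)) = (2.852)^(-0.5401) = 0.5678.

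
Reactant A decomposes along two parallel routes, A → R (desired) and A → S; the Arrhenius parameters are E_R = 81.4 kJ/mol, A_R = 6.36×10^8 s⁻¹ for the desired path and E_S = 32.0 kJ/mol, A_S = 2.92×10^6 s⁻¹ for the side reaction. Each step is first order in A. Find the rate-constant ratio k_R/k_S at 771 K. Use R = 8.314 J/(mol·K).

k_R/k_S = (A_R/A_S)·exp[−(E_R−E_S)/(RT)] = (A_R/A_S)·exp[(E_S−E_R)/(RT)].
(E_S−E_R)/(RT) = (32.0−81.4)×10³/(8.314×771) = -49400/6410 = -7.707.
k_R/k_S = (6.36×10^8/2.92×10^6)·exp(-7.707) = 217.8 × 4.499×10^-4 = 0.0980.
Since E_R > E_S, raising the temperature improves selectivity toward R.

0.0980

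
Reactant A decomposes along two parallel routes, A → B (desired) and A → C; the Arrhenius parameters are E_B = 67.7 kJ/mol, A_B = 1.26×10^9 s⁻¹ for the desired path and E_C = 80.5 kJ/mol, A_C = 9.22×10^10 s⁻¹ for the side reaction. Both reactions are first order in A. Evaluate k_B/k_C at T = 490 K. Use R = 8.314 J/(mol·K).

With equal orders, S_{B/C} = k_B/k_C = (A_B/A_C)·exp[(E_C−E_B)/(RT)].
(E_C−E_B)/(RT) = (80.5−67.7)×10³/(8.314×490) = 12800/4074 = 3.142.
k_B/k_C = (1.26×10^9/9.22×10^10)·exp(3.142) = 0.01367 × 23.15 = 0.316.

0.316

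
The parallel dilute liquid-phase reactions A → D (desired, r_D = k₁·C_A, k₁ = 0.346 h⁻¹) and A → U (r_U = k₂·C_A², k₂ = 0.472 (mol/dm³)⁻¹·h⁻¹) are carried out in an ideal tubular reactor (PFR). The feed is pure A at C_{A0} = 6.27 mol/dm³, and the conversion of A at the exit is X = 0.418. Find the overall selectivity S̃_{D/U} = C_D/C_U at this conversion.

0.151

C_A = C_{A0}(1−X) = 3.649 mol/dm³.
Along a PFR/batch, dC_D/dC_A = −r_D/(r_D+r_U) = −k₁/(k₁+k₂·C_A).
Integrating from C_{A0} to C_A: C_D = (0.346/0.472)·ln[(0.346+0.472·6.27)/(0.346+0.472·3.65)] = 0.7331·ln(3.305/2.068) = 0.3437 mol/dm³.
C_U = (C_{A0}−C_A)−C_D = 2.277 mol/dm³; S̃_{D/U} = 0.3437/2.277 = 0.151.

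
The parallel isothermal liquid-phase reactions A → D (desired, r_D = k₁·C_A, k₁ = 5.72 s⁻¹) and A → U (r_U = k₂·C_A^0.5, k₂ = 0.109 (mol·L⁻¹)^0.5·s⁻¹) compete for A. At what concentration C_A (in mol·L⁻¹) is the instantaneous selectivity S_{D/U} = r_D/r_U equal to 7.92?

0.0228 mol·L⁻¹

S_{D/U} = (k₁/k₂)·C_A^0.5 ⇒ C_A = (S·k₂/k₁)^(2).
= (7.92×0.109/5.72)^(2) = (0.1509)^(2) = 0.0228 mol·L⁻¹.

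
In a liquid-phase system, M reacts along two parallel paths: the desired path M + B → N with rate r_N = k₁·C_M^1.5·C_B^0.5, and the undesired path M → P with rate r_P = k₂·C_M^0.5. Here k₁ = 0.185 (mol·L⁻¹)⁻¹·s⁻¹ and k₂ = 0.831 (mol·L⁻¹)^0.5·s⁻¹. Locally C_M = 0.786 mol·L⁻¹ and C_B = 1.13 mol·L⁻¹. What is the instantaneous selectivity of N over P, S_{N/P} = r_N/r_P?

0.186

S_{N/P} = r_N/r_P = (k₁·C_M^1.5·C_B^0.5)/(k₂·C_M^0.5) = (k₁/k₂)·C_M·C_B^0.5.
= (0.185×0.7860^1.5×1.130^0.5) / (0.831×0.7860^0.5) = 0.1370/0.7367 = 0.186.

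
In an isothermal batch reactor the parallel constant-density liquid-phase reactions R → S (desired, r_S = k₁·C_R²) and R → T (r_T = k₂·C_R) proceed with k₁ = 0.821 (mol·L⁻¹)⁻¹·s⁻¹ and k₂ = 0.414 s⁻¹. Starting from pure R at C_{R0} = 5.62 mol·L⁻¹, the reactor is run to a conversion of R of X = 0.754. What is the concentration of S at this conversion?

C_R = C_{R0}(1−X) = 1.383 mol·L⁻¹.
Along a PFR/batch, dC_T/dC_R = −r_T/(r_S+r_T) = −k₂/(k₂+k₁·C_R).
Integrating from C_{R0} to C_R: C_T = (0.414/0.821)·ln[(0.414+0.821·5.62)/(0.414+0.821·1.38)] = 0.5043·ln(5.028/1.549) = 0.5937 mol·L⁻¹.
Then C_S = (C_{R0}−C_R) − C_T = 4.237 − 0.5937 = 3.644 mol·L⁻¹.

3.64 mol·L⁻¹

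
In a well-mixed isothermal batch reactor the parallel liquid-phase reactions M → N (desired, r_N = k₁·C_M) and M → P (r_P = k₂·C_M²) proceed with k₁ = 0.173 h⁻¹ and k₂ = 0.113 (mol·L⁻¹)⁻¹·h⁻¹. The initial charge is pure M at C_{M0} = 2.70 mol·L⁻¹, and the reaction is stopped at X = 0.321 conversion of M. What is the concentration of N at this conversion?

C_M = C_{M0}(1−X) = 1.833 mol·L⁻¹.
Along a PFR/batch, dC_N/dC_M = −r_N/(r_N+r_P) = −k₁/(k₁+k₂·C_M).
Integrating from C_{M0} to C_M: C_N = (0.173/0.113)·ln[(0.173+0.113·2.70)/(0.173+0.113·1.83)] = 1.531·ln(0.4781/0.3802) = 0.3509 mol·L⁻¹.

0.351 mol·L⁻¹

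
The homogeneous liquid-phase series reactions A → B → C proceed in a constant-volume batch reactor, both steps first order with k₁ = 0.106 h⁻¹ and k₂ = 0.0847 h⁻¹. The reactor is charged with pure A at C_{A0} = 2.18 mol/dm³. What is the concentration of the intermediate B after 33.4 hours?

For first-order series with pure A initially, C_B(t) = k₁C_{A0}/(k₂−k₁)·(e^(−k₁t) − e^(−k₂t)).
e^(−k₁t) = e^(−0.106×33.4) = e^(−3.540) = 0.02900; e^(−k₂t) = e^(−2.829) = 0.05907.
C_B = 0.106×2.18/(0.0847−0.106) × (0.02900−0.05907) = (-10.85)×(-0.03007) = 0.3262 mol/dm³.

0.326 mol/dm³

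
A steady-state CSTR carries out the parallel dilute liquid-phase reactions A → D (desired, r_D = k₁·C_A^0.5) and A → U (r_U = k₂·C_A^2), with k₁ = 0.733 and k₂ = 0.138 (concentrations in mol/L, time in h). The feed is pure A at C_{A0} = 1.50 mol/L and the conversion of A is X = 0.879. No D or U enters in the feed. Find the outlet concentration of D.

1.30 mol/L

Exit C_A = C_{A0}(1−X) = 1.50×0.121 = 0.1815 mol/L.
In a CSTR the entire volume is at exit conditions, so r_D = 0.733×0.1815^0.5 = 0.3123 and r_U = 0.138×0.1815^2 = 0.004546.
Fraction of consumed A going to D: r_D/(r_D+r_U) = 0.9857.
C_D = 0.9857·C_{A0}·X = 0.9857×1.50×0.879 = 1.30 mol/L.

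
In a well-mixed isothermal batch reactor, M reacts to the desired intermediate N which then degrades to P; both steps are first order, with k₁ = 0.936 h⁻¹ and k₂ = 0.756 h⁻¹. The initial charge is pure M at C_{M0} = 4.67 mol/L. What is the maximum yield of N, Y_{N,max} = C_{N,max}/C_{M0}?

For a first-order series the maximum intermediate yield is C_{N,max}/C_{M0} = (k₁/k₂)^[k₂/(k₂−k₁)].
= (0.936/0.756)^(0.756/(0.756−0.936)) = (1.238)^(-4.200) = 0.4078.

0.408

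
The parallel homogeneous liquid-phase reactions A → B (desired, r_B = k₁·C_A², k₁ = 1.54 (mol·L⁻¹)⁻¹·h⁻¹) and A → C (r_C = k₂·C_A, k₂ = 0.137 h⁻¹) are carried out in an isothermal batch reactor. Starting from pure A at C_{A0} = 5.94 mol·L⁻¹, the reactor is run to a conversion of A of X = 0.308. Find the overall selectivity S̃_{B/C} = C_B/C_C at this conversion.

55.9

C_A = C_{A0}(1−X) = 4.110 mol·L⁻¹.
Along a PFR/batch, dC_C/dC_A = −r_C/(r_B+r_C) = −k₂/(k₂+k₁·C_A).
Integrating from C_{A0} to C_A: C_C = (0.137/1.54)·ln[(0.137+1.54·5.94)/(0.137+1.54·4.11)] = 0.08896·ln(9.285/6.467) = 0.03217 mol·L⁻¹.
Then C_B = (C_{A0}−C_A) − C_C = 1.830 − 0.03217 = 1.797 mol·L⁻¹.
S̃_{B/C} = C_B/C_C = 1.797/0.03217 = 55.9.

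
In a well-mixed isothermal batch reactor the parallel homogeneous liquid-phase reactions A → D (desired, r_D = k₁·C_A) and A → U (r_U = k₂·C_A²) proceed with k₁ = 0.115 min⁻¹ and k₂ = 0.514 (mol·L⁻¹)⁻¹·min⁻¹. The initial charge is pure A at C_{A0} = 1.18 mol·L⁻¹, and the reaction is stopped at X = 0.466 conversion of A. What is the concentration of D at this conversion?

C_A = C_{A0}(1−X) = 0.6301 mol·L⁻¹.
Along a PFR/batch, dC_D/dC_A = −r_D/(r_D+r_U) = −k₁/(k₁+k₂·C_A).
Integrating from C_{A0} to C_A: C_D = (0.115/0.514)·ln[(0.115+0.514·1.18)/(0.115+0.514·0.630)] = 0.2237·ln(0.7215/0.4389) = 0.1112 mol·L⁻¹.

0.111 mol·L⁻¹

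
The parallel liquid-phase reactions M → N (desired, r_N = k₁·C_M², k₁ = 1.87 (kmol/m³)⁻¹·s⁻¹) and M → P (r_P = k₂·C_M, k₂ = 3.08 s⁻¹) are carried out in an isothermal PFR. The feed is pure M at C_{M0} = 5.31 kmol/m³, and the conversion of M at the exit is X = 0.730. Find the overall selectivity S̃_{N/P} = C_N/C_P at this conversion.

C_M = C_{M0}(1−X) = 1.434 kmol/m³.
Along a PFR/batch, dC_P/dC_M = −r_P/(r_N+r_P) = −k₂/(k₂+k₁·C_M).
Integrating from C_{M0} to C_M: C_P = (3.08/1.87)·ln[(3.08+1.87·5.31)/(3.08+1.87·1.43)] = 1.647·ln(13.01/5.761) = 1.342 kmol/m³.
Then C_N = (C_{M0}−C_M) − C_P = 3.876 − 1.342 = 2.535 kmol/m³.
S̃_{N/P} = C_N/C_P = 2.535/1.342 = 1.89.

1.89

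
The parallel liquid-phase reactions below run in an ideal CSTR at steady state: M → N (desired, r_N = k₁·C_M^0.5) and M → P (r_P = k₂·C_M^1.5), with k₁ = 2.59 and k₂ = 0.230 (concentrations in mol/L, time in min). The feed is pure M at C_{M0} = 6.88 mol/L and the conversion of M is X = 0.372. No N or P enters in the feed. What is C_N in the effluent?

Exit C_M = C_{M0}(1−X) = 6.88×0.628 = 4.321 mol/L.
A CSTR operates uniformly at the exit composition, giving r_N = 5.384 and r_P = 2.066 (each k·C_M^n at C_M = 4.321).
Fraction of consumed M going to N: r_N/(r_N+r_P) = 0.7227.
C_N = 0.7227·C_{M0}·X = 0.7227×6.88×0.372 = 1.85 mol/L.

1.85 mol/L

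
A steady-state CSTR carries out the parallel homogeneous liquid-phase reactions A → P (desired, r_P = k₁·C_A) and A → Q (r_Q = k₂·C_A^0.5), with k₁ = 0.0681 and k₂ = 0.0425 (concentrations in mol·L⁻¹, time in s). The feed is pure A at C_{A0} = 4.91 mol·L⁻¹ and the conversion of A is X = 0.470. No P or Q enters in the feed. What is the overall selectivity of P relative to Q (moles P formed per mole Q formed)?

Exit C_A = C_{A0}(1−X) = 4.91×0.530 = 2.602 mol·L⁻¹.
In a CSTR the entire volume is at exit conditions, so r_P = 0.0681×2.602 = 0.1772 and r_Q = 0.0425×2.602^0.5 = 0.06856.
Overall selectivity = C_P/C_Q = r_Pτ/(r_Qτ) = r_P/r_Q = 2.58.

2.58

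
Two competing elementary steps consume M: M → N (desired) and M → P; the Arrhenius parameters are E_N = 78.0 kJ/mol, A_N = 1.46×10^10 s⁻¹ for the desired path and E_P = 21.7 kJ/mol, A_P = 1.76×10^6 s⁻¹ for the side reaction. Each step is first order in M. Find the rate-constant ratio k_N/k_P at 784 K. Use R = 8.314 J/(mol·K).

Since both paths have the same order in M, the concentration cancels and S_{N/P} = k_N/k_P = (A_N/A_P)·exp[(E_P−E_N)/(RT)].
(E_P−E_N)/(RT) = (21.7−78.0)×10³/(8.314×784) = -56300/6518 = -8.637.
k_N/k_P = (1.46×10^10/1.76×10^6)·exp(-8.637) = 8295 × 1.773×10^-4 = 1.47.

1.47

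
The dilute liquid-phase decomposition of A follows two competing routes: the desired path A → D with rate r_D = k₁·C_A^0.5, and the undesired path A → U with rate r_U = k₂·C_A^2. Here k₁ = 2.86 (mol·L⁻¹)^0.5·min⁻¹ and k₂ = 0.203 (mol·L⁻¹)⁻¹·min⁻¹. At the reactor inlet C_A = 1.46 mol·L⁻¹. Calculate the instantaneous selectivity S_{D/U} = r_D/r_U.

S_{D/U} = r_D/r_U = (k₁·C_A^0.5)/(k₂·C_A^2) = (k₁/k₂)·C_A^-1.5.
= (2.86×1.460^0.5) / (0.203×1.460^2) = 3.456/0.4327 = 7.99.
The undesired path is higher order in A, so low C_A (CSTR or dilute feed) favours D.

7.99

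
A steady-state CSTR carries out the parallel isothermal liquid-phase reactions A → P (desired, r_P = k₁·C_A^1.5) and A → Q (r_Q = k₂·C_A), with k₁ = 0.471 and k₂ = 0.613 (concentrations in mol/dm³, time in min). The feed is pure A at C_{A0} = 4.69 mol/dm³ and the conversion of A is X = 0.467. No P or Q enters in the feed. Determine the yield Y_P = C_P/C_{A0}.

0.256

Exit C_A = C_{A0}(1−X) = 4.69×0.533 = 2.500 mol/dm³.
A CSTR operates uniformly at the exit composition, giving r_P = 1.862 and r_Q = 1.532 (each k·C_A^n at C_A = 2.500).
Fraction of consumed A going to P: r_P/(r_P+r_Q) = 0.5485.
C_P = 0.5485·C_{A0}·X = 0.5485×4.69×0.467 = 1.20 mol/dm³; Y_P = C_P/C_{A0} = 0.256.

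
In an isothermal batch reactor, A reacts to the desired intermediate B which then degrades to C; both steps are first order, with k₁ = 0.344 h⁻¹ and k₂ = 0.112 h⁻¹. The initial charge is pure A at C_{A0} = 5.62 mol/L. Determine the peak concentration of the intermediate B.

For a first-order series the maximum intermediate yield is C_{B,max}/C_{A0} = (k₁/k₂)^[k₂/(k₂−k₁)].
= (0.344/0.112)^(0.112/(0.112−0.344)) = (3.071)^(-0.4828) = 0.5817.
C_{B,max} = 0.5817×5.62 = 3.27 mol/L.

3.27 mol/L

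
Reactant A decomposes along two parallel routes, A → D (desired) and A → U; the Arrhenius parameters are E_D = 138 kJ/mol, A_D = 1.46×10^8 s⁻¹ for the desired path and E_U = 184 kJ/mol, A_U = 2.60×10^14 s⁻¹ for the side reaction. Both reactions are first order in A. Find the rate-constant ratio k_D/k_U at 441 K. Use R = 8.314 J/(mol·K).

0.158

With equal orders, S_{D/U} = k_D/k_U = (A_D/A_U)·exp[(E_U−E_D)/(RT)].
(E_U−E_D)/(RT) = (184−138)×10³/(8.314×441) = 46000/3666 = 12.55.
k_D/k_U = (1.46×10^8/2.60×10^14)·exp(12.55) = 5.615×10^-7 × 2.810×10^5 = 0.158.
Since E_D < E_U, lowering the temperature improves selectivity toward D.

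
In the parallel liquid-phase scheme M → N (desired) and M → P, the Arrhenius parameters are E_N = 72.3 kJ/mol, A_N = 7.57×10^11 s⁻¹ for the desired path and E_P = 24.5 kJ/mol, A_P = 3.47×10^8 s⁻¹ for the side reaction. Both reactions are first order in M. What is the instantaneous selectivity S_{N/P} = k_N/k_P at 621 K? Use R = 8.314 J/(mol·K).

0.208

Since both paths have the same order in M, the concentration cancels and S_{N/P} = k_N/k_P = (A_N/A_P)·exp[(E_P−E_N)/(RT)].
(E_P−E_N)/(RT) = (24.5−72.3)×10³/(8.314×621) = -47800/5163 = -9.258.
k_N/k_P = (7.57×10^11/3.47×10^8)·exp(-9.258) = 2182 × 9.533×10^-5 = 0.208.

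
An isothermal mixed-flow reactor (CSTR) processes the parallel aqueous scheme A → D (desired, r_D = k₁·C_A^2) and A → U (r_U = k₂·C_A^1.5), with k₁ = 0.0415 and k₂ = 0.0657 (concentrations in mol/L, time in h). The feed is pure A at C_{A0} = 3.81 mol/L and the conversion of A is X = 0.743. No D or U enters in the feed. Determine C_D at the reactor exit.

1.09 mol/L

Exit C_A = C_{A0}(1−X) = 3.81×0.257 = 0.9792 mol/L.
Rates in a CSTR are evaluated at the outlet concentration: r_D = 0.0415×0.9792^2 = 0.03979, r_U = 0.0657×0.9792^1.5 = 0.06366.
Fraction of consumed A going to D: r_D/(r_D+r_U) = 0.3846.
C_D = 0.3846·C_{A0}·X = 0.3846×3.81×0.743 = 1.09 mol/L.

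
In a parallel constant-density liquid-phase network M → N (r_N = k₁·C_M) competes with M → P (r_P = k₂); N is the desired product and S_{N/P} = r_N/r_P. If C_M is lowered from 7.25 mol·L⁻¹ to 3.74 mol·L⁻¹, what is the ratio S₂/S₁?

0.516

S_{N/P} = (k₁/k₂)·C_M, so S₂/S₁ = (C_{M,2}/C_{M,1}).
= 3.74/7.25 = 0.516.
Selectivity toward N falls as C_M falls — high-concentration operation is favoured.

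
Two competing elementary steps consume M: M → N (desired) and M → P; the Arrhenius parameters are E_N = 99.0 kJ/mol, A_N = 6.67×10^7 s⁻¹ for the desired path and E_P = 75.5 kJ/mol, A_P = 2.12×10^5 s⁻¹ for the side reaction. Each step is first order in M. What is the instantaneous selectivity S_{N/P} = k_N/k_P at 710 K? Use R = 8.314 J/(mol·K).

k_N/k_P = (A_N/A_P)·exp[−(E_N−E_P)/(RT)] = (A_N/A_P)·exp[(E_P−E_N)/(RT)].
(E_P−E_N)/(RT) = (75.5−99.0)×10³/(8.314×710) = -23500/5903 = -3.981.
k_N/k_P = (6.67×10^7/2.12×10^5)·exp(-3.981) = 314.6 × 0.01867 = 5.87.
Since E_N > E_P, raising the temperature improves selectivity toward N.

5.87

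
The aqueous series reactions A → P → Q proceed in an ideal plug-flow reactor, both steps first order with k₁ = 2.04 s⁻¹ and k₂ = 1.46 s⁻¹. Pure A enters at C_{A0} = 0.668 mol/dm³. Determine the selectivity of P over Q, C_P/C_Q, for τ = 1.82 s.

For first-order series with pure A initially, C_P(τ) = k₁C_{A0}/(k₂−k₁)·(e^(−k₁τ) − e^(−k₂τ)).
e^(−k₁τ) = e^(−2.04×1.82) = e^(−3.713) = 0.02441; e^(−k₂τ) = e^(−2.657) = 0.07014.
C_P = 2.04×0.668/(1.46−2.04) × (0.02441−0.07014) = (-2.350)×(-0.04574) = 0.1075 mol/dm³.
C_A = C_{A0}e^(−k₁τ) = 0.01631 mol/dm³, so C_Q = C_{A0}−C_A−C_P = 0.5442 mol/dm³; C_P/C_Q = 0.197.

0.197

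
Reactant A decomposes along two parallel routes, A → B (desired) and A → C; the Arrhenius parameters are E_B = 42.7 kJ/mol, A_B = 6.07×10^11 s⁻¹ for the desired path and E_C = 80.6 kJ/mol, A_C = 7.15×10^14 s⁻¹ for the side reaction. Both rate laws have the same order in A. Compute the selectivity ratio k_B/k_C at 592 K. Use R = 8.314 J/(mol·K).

k_B/k_C = (A_B/A_C)·exp[−(E_B−E_C)/(RT)] = (A_B/A_C)·exp[(E_C−E_B)/(RT)].
(E_C−E_B)/(RT) = (80.6−42.7)×10³/(8.314×592) = 37900/4922 = 7.700.
k_B/k_C = (6.07×10^11/7.15×10^14)·exp(7.700) = 8.490×10^-4 × 2209 = 1.88.
Since E_B < E_C, lowering the temperature improves selectivity toward B.

1.88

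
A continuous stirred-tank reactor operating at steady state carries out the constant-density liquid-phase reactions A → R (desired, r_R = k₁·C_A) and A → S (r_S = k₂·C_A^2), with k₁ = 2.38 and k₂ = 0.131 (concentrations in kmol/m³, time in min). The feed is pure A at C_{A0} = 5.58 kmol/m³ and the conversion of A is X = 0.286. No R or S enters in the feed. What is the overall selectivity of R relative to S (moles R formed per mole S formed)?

4.56

Exit C_A = C_{A0}(1−X) = 5.58×0.714 = 3.984 kmol/m³.
In a CSTR the entire volume is at exit conditions, so r_R = 2.38×3.984 = 9.482 and r_S = 0.131×3.984^2 = 2.079.
Overall selectivity = C_R/C_S = r_Rτ/(r_Sτ) = r_R/r_S = 4.56.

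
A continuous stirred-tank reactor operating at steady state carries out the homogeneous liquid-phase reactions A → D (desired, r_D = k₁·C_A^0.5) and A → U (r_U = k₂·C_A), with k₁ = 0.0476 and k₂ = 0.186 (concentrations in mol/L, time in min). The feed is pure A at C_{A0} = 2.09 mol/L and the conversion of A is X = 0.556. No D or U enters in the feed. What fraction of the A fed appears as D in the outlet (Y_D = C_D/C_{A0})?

Exit C_A = C_{A0}(1−X) = 2.09×0.444 = 0.9280 mol/L.
Rates in a CSTR are evaluated at the outlet concentration: r_D = 0.0476×0.9280^0.5 = 0.04585, r_U = 0.186×0.9280 = 0.1726.
Fraction of consumed A going to D: r_D/(r_D+r_U) = 0.2099.
C_D = 0.2099·C_{A0}·X = 0.2099×2.09×0.556 = 0.244 mol/L; Y_D = C_D/C_{A0} = 0.117.

0.117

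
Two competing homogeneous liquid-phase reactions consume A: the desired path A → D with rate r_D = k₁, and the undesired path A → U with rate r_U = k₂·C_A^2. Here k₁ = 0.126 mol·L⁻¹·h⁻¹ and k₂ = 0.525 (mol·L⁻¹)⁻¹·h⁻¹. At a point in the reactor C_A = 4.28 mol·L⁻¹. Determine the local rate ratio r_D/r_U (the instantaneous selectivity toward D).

S_{D/U} = r_D/r_U = (k₁)/(k₂·C_A^2) = (k₁/k₂)·C_A^-2.
= (0.126) / (0.525×4.280^2) = 0.1260/9.617 = 0.0131.
The undesired path is higher order in A, so low C_A (CSTR or dilute feed) favours D.

0.0131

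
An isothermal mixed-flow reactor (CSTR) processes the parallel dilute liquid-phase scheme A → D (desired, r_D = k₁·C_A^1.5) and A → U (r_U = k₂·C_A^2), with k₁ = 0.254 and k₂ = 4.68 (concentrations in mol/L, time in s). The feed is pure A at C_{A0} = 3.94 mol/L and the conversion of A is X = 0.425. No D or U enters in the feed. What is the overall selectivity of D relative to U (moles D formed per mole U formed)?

0.0361

Exit C_A = C_{A0}(1−X) = 3.94×0.575 = 2.265 mol/L.
In a CSTR the entire volume is at exit conditions, so r_D = 0.254×2.265^1.5 = 0.8661 and r_U = 4.68×2.265^2 = 24.02.
Overall selectivity = C_D/C_U = r_Dτ/(r_Uτ) = r_D/r_U = 0.0361.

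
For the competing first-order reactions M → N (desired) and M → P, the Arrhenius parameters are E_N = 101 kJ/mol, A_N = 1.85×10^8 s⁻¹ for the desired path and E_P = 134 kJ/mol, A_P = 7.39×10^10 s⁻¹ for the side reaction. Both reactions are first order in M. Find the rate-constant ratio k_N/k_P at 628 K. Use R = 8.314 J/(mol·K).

1.39

With equal orders, S_{N/P} = k_N/k_P = (A_N/A_P)·exp[(E_P−E_N)/(RT)].
(E_P−E_N)/(RT) = (134−101)×10³/(8.314×628) = 33000/5221 = 6.320.
k_N/k_P = (1.85×10^8/7.39×10^10)·exp(6.320) = 0.002503 × 555.8 = 1.39.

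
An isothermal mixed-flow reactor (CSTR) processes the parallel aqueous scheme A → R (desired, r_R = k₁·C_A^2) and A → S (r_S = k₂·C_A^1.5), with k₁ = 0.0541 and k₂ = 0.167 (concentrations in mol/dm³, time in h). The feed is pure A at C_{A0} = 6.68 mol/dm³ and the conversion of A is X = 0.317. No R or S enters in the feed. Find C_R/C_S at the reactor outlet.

Exit C_A = C_{A0}(1−X) = 6.68×0.683 = 4.562 mol/dm³.
In a CSTR the entire volume is at exit conditions, so r_R = 0.0541×4.562^2 = 1.126 and r_S = 0.167×4.562^1.5 = 1.627.
Overall selectivity = C_R/C_S = r_Rτ/(r_Sτ) = r_R/r_S = 0.692.

0.692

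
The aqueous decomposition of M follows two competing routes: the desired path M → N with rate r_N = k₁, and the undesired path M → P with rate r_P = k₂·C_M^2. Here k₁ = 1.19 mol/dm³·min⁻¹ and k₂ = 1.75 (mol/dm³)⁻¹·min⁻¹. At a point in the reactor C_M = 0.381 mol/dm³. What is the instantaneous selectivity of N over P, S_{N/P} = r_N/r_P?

4.68

S_{N/P} = r_N/r_P = (k₁)/(k₂·C_M^2) = (k₁/k₂)·C_M^-2.
= (1.19) / (1.75×0.3810^2) = 1.190/0.2540 = 4.68.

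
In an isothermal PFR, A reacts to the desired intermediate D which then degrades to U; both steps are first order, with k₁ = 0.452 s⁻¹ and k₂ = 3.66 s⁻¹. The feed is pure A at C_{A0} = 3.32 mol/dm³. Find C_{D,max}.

0.305 mol/dm³

At the optimum, C_{D,max}/C_{A0} = (k₁/k₂)^[k₂/(k₂−k₁)].
= (0.452/3.66)^(3.66/(3.66−0.452)) = (0.1235)^(1.141) = 0.09198.
C_{D,max} = 0.09198×3.32 = 0.305 mol/dm³.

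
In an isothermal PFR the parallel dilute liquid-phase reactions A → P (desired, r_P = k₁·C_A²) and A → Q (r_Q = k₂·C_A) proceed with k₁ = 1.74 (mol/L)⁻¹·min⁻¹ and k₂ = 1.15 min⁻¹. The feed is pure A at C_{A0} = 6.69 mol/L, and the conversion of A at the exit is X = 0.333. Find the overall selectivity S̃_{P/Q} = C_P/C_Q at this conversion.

8.34

C_A = C_{A0}(1−X) = 4.462 mol/L.
Along a PFR/batch, dC_Q/dC_A = −r_Q/(r_P+r_Q) = −k₂/(k₂+k₁·C_A).
Integrating from C_{A0} to C_A: C_Q = (1.15/1.74)·ln[(1.15+1.74·6.69)/(1.15+1.74·4.46)] = 0.6609·ln(12.79/8.914) = 0.2386 mol/L.
Then C_P = (C_{A0}−C_A) − C_Q = 2.228 − 0.2386 = 1.989 mol/L.
S̃_{P/Q} = C_P/C_Q = 1.989/0.2386 = 8.34.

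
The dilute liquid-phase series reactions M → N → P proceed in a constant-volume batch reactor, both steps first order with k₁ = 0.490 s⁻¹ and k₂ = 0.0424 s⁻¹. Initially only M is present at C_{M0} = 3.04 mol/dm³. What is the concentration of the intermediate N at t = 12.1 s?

The intermediate concentration in a first-order A→B→C sequence is C_N = k₁C_{M0}(e^(−k₁t) − e^(−k₂t))/(k₂−k₁).
e^(−k₁t) = e^(−0.490×12.1) = e^(−5.929) = 0.002661; e^(−k₂t) = e^(−0.5130) = 0.5987.
C_N = 0.490×3.04/(0.0424−0.490) × (0.002661−0.5987) = (-3.328)×(-0.5960) = 1.984 mol/dm³.

1.98 mol/dm³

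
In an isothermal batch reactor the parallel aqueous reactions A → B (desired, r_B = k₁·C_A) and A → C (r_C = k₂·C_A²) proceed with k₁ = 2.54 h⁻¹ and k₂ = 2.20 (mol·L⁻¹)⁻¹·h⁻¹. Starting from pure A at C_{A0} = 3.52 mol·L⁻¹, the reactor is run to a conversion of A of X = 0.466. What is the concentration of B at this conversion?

C_A = C_{A0}(1−X) = 1.880 mol·L⁻¹.
Along a PFR/batch, dC_B/dC_A = −r_B/(r_B+r_C) = −k₁/(k₁+k₂·C_A).
Integrating from C_{A0} to C_A: C_B = (2.54/2.20)·ln[(2.54+2.20·3.52)/(2.54+2.20·1.88)] = 1.155·ln(10.28/6.675) = 0.4990 mol·L⁻¹.

0.499 mol·L⁻¹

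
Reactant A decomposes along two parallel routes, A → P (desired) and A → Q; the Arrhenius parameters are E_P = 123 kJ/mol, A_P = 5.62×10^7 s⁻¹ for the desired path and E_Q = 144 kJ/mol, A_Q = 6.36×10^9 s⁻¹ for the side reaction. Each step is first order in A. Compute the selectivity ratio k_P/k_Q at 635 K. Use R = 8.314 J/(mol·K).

0.472

With equal orders, S_{P/Q} = k_P/k_Q = (A_P/A_Q)·exp[(E_Q−E_P)/(RT)].
(E_Q−E_P)/(RT) = (144−123)×10³/(8.314×635) = 21000/5279 = 3.978.
k_P/k_Q = (5.62×10^7/6.36×10^9)·exp(3.978) = 0.008836 × 53.40 = 0.472.
Since E_P < E_Q, lowering the temperature improves selectivity toward P.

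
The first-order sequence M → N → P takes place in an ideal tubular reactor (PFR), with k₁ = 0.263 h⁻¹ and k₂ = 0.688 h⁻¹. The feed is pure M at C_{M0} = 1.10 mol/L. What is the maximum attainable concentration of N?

At the optimum, C_{N,max}/C_{M0} = (k₁/k₂)^[k₂/(k₂−k₁)].
= (0.263/0.688)^(0.688/(0.688−0.263)) = (0.3823)^(1.619) = 0.2108.
C_{N,max} = 0.2108×1.10 = 0.232 mol/L.

0.232 mol/L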